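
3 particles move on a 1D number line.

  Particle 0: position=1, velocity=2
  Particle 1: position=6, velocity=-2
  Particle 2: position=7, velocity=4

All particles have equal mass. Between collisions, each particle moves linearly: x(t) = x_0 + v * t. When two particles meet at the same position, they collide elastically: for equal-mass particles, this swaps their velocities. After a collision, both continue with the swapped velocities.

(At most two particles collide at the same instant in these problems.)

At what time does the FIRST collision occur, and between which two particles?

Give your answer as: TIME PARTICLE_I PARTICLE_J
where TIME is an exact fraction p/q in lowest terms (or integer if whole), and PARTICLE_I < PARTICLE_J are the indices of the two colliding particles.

Pair (0,1): pos 1,6 vel 2,-2 -> gap=5, closing at 4/unit, collide at t=5/4
Pair (1,2): pos 6,7 vel -2,4 -> not approaching (rel speed -6 <= 0)
Earliest collision: t=5/4 between 0 and 1

Answer: 5/4 0 1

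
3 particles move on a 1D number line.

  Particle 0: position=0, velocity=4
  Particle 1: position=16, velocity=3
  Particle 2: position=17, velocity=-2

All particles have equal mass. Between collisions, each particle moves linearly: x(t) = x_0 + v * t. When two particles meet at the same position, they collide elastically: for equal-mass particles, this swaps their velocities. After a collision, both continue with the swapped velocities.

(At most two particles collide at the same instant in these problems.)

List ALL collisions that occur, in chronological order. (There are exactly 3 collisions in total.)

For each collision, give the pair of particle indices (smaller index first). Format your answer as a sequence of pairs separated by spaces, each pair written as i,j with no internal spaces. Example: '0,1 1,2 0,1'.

Answer: 1,2 0,1 1,2

Derivation:
Collision at t=1/5: particles 1 and 2 swap velocities; positions: p0=4/5 p1=83/5 p2=83/5; velocities now: v0=4 v1=-2 v2=3
Collision at t=17/6: particles 0 and 1 swap velocities; positions: p0=34/3 p1=34/3 p2=49/2; velocities now: v0=-2 v1=4 v2=3
Collision at t=16: particles 1 and 2 swap velocities; positions: p0=-15 p1=64 p2=64; velocities now: v0=-2 v1=3 v2=4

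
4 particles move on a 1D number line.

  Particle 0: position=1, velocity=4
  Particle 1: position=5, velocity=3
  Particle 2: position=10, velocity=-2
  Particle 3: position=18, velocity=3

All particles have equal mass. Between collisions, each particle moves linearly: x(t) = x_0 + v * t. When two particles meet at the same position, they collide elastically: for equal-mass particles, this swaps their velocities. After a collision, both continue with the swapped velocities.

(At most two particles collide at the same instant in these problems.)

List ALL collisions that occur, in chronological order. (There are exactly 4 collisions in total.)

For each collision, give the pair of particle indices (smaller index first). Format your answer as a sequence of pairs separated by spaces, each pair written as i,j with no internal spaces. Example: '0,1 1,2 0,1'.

Collision at t=1: particles 1 and 2 swap velocities; positions: p0=5 p1=8 p2=8 p3=21; velocities now: v0=4 v1=-2 v2=3 v3=3
Collision at t=3/2: particles 0 and 1 swap velocities; positions: p0=7 p1=7 p2=19/2 p3=45/2; velocities now: v0=-2 v1=4 v2=3 v3=3
Collision at t=4: particles 1 and 2 swap velocities; positions: p0=2 p1=17 p2=17 p3=30; velocities now: v0=-2 v1=3 v2=4 v3=3
Collision at t=17: particles 2 and 3 swap velocities; positions: p0=-24 p1=56 p2=69 p3=69; velocities now: v0=-2 v1=3 v2=3 v3=4

Answer: 1,2 0,1 1,2 2,3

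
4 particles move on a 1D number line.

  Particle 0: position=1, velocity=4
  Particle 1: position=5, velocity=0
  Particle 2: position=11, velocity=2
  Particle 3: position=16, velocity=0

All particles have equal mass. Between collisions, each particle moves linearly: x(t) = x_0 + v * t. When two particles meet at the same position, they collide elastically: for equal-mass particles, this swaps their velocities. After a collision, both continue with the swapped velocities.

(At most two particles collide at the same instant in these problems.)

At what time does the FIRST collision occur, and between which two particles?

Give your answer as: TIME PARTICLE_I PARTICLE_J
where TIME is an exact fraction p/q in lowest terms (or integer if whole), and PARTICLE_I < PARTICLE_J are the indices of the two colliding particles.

Answer: 1 0 1

Derivation:
Pair (0,1): pos 1,5 vel 4,0 -> gap=4, closing at 4/unit, collide at t=1
Pair (1,2): pos 5,11 vel 0,2 -> not approaching (rel speed -2 <= 0)
Pair (2,3): pos 11,16 vel 2,0 -> gap=5, closing at 2/unit, collide at t=5/2
Earliest collision: t=1 between 0 and 1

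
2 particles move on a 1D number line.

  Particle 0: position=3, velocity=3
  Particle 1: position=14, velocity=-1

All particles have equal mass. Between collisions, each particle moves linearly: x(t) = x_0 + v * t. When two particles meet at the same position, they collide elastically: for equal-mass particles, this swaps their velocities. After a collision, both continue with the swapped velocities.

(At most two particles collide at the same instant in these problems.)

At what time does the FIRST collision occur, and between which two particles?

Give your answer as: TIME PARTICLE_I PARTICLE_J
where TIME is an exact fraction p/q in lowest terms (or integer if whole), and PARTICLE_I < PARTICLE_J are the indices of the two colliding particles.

Answer: 11/4 0 1

Derivation:
Pair (0,1): pos 3,14 vel 3,-1 -> gap=11, closing at 4/unit, collide at t=11/4
Earliest collision: t=11/4 between 0 and 1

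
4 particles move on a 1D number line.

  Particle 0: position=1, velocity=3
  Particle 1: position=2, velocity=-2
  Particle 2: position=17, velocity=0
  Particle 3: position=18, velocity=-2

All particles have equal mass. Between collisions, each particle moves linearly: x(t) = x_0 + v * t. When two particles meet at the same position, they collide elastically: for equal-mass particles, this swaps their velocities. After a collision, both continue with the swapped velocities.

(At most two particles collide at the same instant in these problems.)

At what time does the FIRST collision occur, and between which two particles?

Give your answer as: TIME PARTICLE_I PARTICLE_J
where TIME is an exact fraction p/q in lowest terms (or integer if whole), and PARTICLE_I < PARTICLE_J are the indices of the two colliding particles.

Answer: 1/5 0 1

Derivation:
Pair (0,1): pos 1,2 vel 3,-2 -> gap=1, closing at 5/unit, collide at t=1/5
Pair (1,2): pos 2,17 vel -2,0 -> not approaching (rel speed -2 <= 0)
Pair (2,3): pos 17,18 vel 0,-2 -> gap=1, closing at 2/unit, collide at t=1/2
Earliest collision: t=1/5 between 0 and 1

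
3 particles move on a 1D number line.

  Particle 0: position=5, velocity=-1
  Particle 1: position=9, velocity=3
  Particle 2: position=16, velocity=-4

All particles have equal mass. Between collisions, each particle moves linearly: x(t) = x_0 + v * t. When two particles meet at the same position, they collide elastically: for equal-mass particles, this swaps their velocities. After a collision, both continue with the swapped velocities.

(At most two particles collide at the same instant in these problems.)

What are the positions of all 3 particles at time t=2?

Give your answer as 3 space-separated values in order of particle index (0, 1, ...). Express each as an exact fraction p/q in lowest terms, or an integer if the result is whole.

Answer: 3 8 15

Derivation:
Collision at t=1: particles 1 and 2 swap velocities; positions: p0=4 p1=12 p2=12; velocities now: v0=-1 v1=-4 v2=3
Advance to t=2 (no further collisions before then); velocities: v0=-1 v1=-4 v2=3; positions = 3 8 15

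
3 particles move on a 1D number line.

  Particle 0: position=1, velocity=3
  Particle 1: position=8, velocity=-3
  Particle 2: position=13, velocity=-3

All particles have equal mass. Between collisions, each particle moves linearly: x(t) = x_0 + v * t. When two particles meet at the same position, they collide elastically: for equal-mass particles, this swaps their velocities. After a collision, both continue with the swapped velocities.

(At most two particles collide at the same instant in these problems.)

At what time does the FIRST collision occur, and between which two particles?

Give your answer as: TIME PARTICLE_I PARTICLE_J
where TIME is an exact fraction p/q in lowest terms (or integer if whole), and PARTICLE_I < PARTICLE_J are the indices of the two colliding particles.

Pair (0,1): pos 1,8 vel 3,-3 -> gap=7, closing at 6/unit, collide at t=7/6
Pair (1,2): pos 8,13 vel -3,-3 -> not approaching (rel speed 0 <= 0)
Earliest collision: t=7/6 between 0 and 1

Answer: 7/6 0 1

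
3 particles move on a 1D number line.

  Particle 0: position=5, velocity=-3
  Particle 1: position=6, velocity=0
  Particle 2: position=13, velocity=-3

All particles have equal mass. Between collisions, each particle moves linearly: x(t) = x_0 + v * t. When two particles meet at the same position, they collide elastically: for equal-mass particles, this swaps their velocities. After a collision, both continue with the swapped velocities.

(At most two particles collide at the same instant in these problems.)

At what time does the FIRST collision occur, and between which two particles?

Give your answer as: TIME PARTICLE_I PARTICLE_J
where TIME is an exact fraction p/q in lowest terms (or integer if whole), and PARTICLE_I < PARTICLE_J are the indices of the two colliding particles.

Pair (0,1): pos 5,6 vel -3,0 -> not approaching (rel speed -3 <= 0)
Pair (1,2): pos 6,13 vel 0,-3 -> gap=7, closing at 3/unit, collide at t=7/3
Earliest collision: t=7/3 between 1 and 2

Answer: 7/3 1 2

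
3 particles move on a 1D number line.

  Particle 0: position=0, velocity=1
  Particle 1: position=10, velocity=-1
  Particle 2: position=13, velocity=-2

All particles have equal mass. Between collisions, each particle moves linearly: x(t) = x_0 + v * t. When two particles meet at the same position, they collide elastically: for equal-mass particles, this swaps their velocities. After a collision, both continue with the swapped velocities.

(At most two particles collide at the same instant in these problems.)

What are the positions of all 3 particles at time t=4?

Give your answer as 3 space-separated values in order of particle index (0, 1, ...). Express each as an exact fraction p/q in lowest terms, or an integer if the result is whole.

Collision at t=3: particles 1 and 2 swap velocities; positions: p0=3 p1=7 p2=7; velocities now: v0=1 v1=-2 v2=-1
Advance to t=4 (no further collisions before then); velocities: v0=1 v1=-2 v2=-1; positions = 4 5 6

Answer: 4 5 6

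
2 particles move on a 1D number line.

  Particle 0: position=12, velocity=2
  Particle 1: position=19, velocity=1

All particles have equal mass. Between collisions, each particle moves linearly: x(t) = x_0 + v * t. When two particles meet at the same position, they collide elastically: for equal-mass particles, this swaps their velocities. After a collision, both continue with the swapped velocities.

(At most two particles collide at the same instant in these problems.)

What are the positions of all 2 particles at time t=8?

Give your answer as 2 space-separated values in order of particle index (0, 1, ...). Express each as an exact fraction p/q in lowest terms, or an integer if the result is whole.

Collision at t=7: particles 0 and 1 swap velocities; positions: p0=26 p1=26; velocities now: v0=1 v1=2
Advance to t=8 (no further collisions before then); velocities: v0=1 v1=2; positions = 27 28

Answer: 27 28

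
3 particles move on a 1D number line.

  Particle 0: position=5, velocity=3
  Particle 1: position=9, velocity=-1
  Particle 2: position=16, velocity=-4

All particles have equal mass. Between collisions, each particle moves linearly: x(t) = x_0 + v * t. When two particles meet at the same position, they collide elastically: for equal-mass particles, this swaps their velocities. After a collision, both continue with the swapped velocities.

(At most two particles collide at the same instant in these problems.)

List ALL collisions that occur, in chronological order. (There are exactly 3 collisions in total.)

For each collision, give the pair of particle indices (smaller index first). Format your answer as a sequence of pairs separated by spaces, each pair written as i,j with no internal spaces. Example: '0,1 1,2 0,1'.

Collision at t=1: particles 0 and 1 swap velocities; positions: p0=8 p1=8 p2=12; velocities now: v0=-1 v1=3 v2=-4
Collision at t=11/7: particles 1 and 2 swap velocities; positions: p0=52/7 p1=68/7 p2=68/7; velocities now: v0=-1 v1=-4 v2=3
Collision at t=7/3: particles 0 and 1 swap velocities; positions: p0=20/3 p1=20/3 p2=12; velocities now: v0=-4 v1=-1 v2=3

Answer: 0,1 1,2 0,1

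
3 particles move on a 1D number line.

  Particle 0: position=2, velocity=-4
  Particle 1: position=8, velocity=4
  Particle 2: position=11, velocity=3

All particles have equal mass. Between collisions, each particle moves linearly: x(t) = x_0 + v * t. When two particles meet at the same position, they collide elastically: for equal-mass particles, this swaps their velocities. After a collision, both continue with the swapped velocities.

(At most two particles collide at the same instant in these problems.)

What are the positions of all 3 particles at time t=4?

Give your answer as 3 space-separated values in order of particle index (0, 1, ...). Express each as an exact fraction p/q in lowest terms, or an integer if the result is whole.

Answer: -14 23 24

Derivation:
Collision at t=3: particles 1 and 2 swap velocities; positions: p0=-10 p1=20 p2=20; velocities now: v0=-4 v1=3 v2=4
Advance to t=4 (no further collisions before then); velocities: v0=-4 v1=3 v2=4; positions = -14 23 24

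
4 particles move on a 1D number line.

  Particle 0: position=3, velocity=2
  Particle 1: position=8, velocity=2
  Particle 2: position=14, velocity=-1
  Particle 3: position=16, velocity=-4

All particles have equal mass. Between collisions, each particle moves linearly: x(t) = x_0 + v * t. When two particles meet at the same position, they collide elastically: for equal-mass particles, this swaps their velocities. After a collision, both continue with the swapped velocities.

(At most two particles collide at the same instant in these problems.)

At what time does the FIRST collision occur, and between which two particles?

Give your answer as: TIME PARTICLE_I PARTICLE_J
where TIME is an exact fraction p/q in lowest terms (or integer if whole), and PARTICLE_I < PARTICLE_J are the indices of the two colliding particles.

Answer: 2/3 2 3

Derivation:
Pair (0,1): pos 3,8 vel 2,2 -> not approaching (rel speed 0 <= 0)
Pair (1,2): pos 8,14 vel 2,-1 -> gap=6, closing at 3/unit, collide at t=2
Pair (2,3): pos 14,16 vel -1,-4 -> gap=2, closing at 3/unit, collide at t=2/3
Earliest collision: t=2/3 between 2 and 3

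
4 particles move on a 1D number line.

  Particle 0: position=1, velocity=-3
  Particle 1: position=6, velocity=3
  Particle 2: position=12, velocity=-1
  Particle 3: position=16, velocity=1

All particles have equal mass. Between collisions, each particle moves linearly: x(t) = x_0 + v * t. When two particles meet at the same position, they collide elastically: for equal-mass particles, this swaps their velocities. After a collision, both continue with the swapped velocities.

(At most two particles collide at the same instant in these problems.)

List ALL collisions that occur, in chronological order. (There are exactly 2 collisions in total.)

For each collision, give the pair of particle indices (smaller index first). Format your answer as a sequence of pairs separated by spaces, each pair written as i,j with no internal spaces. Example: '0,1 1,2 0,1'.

Collision at t=3/2: particles 1 and 2 swap velocities; positions: p0=-7/2 p1=21/2 p2=21/2 p3=35/2; velocities now: v0=-3 v1=-1 v2=3 v3=1
Collision at t=5: particles 2 and 3 swap velocities; positions: p0=-14 p1=7 p2=21 p3=21; velocities now: v0=-3 v1=-1 v2=1 v3=3

Answer: 1,2 2,3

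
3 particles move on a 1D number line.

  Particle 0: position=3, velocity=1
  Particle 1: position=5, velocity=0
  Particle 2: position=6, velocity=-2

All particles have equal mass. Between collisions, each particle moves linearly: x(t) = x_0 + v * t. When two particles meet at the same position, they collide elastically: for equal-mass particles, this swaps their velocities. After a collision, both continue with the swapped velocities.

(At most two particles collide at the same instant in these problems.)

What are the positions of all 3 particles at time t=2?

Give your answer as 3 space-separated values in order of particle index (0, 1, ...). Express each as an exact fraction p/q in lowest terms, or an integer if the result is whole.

Answer: 2 5 5

Derivation:
Collision at t=1/2: particles 1 and 2 swap velocities; positions: p0=7/2 p1=5 p2=5; velocities now: v0=1 v1=-2 v2=0
Collision at t=1: particles 0 and 1 swap velocities; positions: p0=4 p1=4 p2=5; velocities now: v0=-2 v1=1 v2=0
Collision at t=2: particles 1 and 2 swap velocities; positions: p0=2 p1=5 p2=5; velocities now: v0=-2 v1=0 v2=1
Advance to t=2 (no further collisions before then); velocities: v0=-2 v1=0 v2=1; positions = 2 5 5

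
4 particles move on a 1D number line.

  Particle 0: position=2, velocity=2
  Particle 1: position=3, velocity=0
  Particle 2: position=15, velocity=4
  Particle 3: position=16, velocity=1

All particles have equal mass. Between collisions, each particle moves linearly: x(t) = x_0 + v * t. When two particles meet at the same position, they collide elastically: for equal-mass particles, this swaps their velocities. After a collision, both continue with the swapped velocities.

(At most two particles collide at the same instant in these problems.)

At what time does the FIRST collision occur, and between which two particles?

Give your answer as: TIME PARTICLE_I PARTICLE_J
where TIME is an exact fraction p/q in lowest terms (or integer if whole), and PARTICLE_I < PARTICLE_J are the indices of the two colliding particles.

Answer: 1/3 2 3

Derivation:
Pair (0,1): pos 2,3 vel 2,0 -> gap=1, closing at 2/unit, collide at t=1/2
Pair (1,2): pos 3,15 vel 0,4 -> not approaching (rel speed -4 <= 0)
Pair (2,3): pos 15,16 vel 4,1 -> gap=1, closing at 3/unit, collide at t=1/3
Earliest collision: t=1/3 between 2 and 3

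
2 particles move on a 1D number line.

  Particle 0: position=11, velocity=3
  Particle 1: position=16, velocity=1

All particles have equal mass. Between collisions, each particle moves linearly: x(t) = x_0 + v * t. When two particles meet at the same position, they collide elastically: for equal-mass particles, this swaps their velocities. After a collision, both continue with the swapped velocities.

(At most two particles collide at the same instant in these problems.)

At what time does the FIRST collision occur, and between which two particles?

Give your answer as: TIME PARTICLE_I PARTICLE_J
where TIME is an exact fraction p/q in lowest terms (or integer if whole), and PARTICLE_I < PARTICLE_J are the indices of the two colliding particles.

Pair (0,1): pos 11,16 vel 3,1 -> gap=5, closing at 2/unit, collide at t=5/2
Earliest collision: t=5/2 between 0 and 1

Answer: 5/2 0 1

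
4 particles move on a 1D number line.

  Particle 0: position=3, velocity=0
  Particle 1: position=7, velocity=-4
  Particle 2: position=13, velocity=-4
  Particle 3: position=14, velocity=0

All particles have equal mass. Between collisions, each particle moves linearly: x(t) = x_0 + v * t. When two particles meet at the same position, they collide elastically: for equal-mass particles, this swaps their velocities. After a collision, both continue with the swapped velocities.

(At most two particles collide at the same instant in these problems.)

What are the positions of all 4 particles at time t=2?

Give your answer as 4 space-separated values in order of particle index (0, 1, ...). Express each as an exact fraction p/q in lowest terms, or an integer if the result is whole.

Answer: -1 3 5 14

Derivation:
Collision at t=1: particles 0 and 1 swap velocities; positions: p0=3 p1=3 p2=9 p3=14; velocities now: v0=-4 v1=0 v2=-4 v3=0
Advance to t=2 (no further collisions before then); velocities: v0=-4 v1=0 v2=-4 v3=0; positions = -1 3 5 14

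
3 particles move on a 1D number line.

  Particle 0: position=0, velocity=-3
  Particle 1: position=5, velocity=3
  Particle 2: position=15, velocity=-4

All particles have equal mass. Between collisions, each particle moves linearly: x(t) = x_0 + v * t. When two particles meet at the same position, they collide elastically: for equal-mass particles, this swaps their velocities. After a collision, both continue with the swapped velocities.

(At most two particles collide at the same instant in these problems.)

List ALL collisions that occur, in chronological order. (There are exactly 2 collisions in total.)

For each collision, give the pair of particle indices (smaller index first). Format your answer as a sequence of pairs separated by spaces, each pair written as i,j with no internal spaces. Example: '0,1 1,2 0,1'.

Collision at t=10/7: particles 1 and 2 swap velocities; positions: p0=-30/7 p1=65/7 p2=65/7; velocities now: v0=-3 v1=-4 v2=3
Collision at t=15: particles 0 and 1 swap velocities; positions: p0=-45 p1=-45 p2=50; velocities now: v0=-4 v1=-3 v2=3

Answer: 1,2 0,1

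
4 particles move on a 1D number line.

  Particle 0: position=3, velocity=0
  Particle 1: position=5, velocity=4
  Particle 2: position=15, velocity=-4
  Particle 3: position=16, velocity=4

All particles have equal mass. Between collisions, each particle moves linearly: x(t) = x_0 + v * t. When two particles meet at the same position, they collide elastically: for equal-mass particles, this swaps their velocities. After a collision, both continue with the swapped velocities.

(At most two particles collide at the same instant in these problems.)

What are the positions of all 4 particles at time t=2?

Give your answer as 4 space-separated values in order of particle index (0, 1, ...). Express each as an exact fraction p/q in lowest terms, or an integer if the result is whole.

Collision at t=5/4: particles 1 and 2 swap velocities; positions: p0=3 p1=10 p2=10 p3=21; velocities now: v0=0 v1=-4 v2=4 v3=4
Advance to t=2 (no further collisions before then); velocities: v0=0 v1=-4 v2=4 v3=4; positions = 3 7 13 24

Answer: 3 7 13 24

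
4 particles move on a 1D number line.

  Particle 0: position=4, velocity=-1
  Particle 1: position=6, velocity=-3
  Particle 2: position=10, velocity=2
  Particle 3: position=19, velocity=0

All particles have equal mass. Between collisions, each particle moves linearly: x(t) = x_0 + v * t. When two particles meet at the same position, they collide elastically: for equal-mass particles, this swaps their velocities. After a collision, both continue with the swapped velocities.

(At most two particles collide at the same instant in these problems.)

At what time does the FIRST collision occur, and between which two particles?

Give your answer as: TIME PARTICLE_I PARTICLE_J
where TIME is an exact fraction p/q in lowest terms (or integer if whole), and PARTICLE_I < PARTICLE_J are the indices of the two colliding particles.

Pair (0,1): pos 4,6 vel -1,-3 -> gap=2, closing at 2/unit, collide at t=1
Pair (1,2): pos 6,10 vel -3,2 -> not approaching (rel speed -5 <= 0)
Pair (2,3): pos 10,19 vel 2,0 -> gap=9, closing at 2/unit, collide at t=9/2
Earliest collision: t=1 between 0 and 1

Answer: 1 0 1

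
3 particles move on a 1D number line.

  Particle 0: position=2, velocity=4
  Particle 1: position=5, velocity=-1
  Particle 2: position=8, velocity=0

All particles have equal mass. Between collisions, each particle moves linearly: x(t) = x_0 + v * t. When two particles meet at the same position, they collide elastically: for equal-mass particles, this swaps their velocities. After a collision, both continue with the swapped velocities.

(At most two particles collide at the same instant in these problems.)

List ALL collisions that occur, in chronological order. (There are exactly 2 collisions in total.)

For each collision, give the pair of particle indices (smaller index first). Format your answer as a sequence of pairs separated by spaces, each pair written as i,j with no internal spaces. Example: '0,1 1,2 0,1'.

Answer: 0,1 1,2

Derivation:
Collision at t=3/5: particles 0 and 1 swap velocities; positions: p0=22/5 p1=22/5 p2=8; velocities now: v0=-1 v1=4 v2=0
Collision at t=3/2: particles 1 and 2 swap velocities; positions: p0=7/2 p1=8 p2=8; velocities now: v0=-1 v1=0 v2=4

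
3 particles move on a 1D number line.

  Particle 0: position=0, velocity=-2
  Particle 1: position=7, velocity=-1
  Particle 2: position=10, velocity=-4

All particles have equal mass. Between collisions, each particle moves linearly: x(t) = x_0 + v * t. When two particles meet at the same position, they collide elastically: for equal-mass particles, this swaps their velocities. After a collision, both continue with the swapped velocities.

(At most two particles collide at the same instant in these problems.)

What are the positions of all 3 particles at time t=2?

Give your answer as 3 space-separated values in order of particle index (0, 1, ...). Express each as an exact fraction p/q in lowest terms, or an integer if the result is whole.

Answer: -4 2 5

Derivation:
Collision at t=1: particles 1 and 2 swap velocities; positions: p0=-2 p1=6 p2=6; velocities now: v0=-2 v1=-4 v2=-1
Advance to t=2 (no further collisions before then); velocities: v0=-2 v1=-4 v2=-1; positions = -4 2 5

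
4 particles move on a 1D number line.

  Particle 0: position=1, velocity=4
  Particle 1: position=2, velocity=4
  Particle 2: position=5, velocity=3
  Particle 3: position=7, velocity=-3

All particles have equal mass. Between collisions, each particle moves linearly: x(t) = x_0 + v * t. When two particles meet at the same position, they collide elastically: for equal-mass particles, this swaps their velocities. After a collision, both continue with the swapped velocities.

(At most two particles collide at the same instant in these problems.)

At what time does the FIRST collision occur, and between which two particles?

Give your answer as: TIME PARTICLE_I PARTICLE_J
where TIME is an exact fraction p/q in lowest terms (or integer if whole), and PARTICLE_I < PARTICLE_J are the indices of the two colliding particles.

Pair (0,1): pos 1,2 vel 4,4 -> not approaching (rel speed 0 <= 0)
Pair (1,2): pos 2,5 vel 4,3 -> gap=3, closing at 1/unit, collide at t=3
Pair (2,3): pos 5,7 vel 3,-3 -> gap=2, closing at 6/unit, collide at t=1/3
Earliest collision: t=1/3 between 2 and 3

Answer: 1/3 2 3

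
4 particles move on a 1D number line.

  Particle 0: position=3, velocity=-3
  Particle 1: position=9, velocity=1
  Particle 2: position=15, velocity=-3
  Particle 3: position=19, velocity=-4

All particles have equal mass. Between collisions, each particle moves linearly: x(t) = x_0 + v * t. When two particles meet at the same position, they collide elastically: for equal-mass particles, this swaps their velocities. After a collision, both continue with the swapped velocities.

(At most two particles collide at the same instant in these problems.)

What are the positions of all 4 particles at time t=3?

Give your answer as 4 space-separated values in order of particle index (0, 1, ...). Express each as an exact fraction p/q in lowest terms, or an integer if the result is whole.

Answer: -6 6 7 12

Derivation:
Collision at t=3/2: particles 1 and 2 swap velocities; positions: p0=-3/2 p1=21/2 p2=21/2 p3=13; velocities now: v0=-3 v1=-3 v2=1 v3=-4
Collision at t=2: particles 2 and 3 swap velocities; positions: p0=-3 p1=9 p2=11 p3=11; velocities now: v0=-3 v1=-3 v2=-4 v3=1
Advance to t=3 (no further collisions before then); velocities: v0=-3 v1=-3 v2=-4 v3=1; positions = -6 6 7 12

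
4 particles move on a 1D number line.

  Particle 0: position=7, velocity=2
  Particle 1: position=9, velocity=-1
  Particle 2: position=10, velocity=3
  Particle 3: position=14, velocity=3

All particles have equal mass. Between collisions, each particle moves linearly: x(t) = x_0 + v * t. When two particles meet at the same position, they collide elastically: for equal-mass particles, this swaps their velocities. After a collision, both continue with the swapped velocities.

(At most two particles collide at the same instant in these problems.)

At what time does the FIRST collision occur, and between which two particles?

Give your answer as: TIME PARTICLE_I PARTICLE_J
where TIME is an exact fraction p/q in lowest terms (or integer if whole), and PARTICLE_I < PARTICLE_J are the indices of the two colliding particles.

Pair (0,1): pos 7,9 vel 2,-1 -> gap=2, closing at 3/unit, collide at t=2/3
Pair (1,2): pos 9,10 vel -1,3 -> not approaching (rel speed -4 <= 0)
Pair (2,3): pos 10,14 vel 3,3 -> not approaching (rel speed 0 <= 0)
Earliest collision: t=2/3 between 0 and 1

Answer: 2/3 0 1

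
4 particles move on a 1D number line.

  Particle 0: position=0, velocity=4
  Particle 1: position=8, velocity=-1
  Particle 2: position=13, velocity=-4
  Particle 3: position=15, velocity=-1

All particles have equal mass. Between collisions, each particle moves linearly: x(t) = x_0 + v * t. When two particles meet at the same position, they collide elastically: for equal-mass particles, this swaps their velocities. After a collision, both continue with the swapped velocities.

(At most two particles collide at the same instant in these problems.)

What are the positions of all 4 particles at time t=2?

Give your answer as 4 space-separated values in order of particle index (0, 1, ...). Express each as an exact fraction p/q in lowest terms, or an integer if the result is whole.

Answer: 5 6 8 13

Derivation:
Collision at t=8/5: particles 0 and 1 swap velocities; positions: p0=32/5 p1=32/5 p2=33/5 p3=67/5; velocities now: v0=-1 v1=4 v2=-4 v3=-1
Collision at t=13/8: particles 1 and 2 swap velocities; positions: p0=51/8 p1=13/2 p2=13/2 p3=107/8; velocities now: v0=-1 v1=-4 v2=4 v3=-1
Collision at t=5/3: particles 0 and 1 swap velocities; positions: p0=19/3 p1=19/3 p2=20/3 p3=40/3; velocities now: v0=-4 v1=-1 v2=4 v3=-1
Advance to t=2 (no further collisions before then); velocities: v0=-4 v1=-1 v2=4 v3=-1; positions = 5 6 8 13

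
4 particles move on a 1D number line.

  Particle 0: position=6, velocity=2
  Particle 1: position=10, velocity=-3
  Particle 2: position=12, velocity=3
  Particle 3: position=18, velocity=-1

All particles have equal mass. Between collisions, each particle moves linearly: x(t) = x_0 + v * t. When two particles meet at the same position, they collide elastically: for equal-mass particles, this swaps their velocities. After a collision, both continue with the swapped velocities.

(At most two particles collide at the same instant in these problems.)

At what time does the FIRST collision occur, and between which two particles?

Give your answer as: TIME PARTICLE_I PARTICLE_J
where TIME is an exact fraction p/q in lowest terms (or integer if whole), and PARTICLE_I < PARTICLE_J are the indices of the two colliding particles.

Pair (0,1): pos 6,10 vel 2,-3 -> gap=4, closing at 5/unit, collide at t=4/5
Pair (1,2): pos 10,12 vel -3,3 -> not approaching (rel speed -6 <= 0)
Pair (2,3): pos 12,18 vel 3,-1 -> gap=6, closing at 4/unit, collide at t=3/2
Earliest collision: t=4/5 between 0 and 1

Answer: 4/5 0 1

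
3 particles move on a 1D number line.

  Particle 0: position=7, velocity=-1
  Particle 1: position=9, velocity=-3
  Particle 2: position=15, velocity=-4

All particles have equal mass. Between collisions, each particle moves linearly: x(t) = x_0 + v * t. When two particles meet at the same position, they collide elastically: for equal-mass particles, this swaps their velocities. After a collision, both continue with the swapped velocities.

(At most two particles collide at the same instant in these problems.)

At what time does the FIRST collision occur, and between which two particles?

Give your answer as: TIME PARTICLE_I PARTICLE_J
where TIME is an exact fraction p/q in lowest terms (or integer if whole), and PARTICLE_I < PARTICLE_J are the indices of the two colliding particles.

Answer: 1 0 1

Derivation:
Pair (0,1): pos 7,9 vel -1,-3 -> gap=2, closing at 2/unit, collide at t=1
Pair (1,2): pos 9,15 vel -3,-4 -> gap=6, closing at 1/unit, collide at t=6
Earliest collision: t=1 between 0 and 1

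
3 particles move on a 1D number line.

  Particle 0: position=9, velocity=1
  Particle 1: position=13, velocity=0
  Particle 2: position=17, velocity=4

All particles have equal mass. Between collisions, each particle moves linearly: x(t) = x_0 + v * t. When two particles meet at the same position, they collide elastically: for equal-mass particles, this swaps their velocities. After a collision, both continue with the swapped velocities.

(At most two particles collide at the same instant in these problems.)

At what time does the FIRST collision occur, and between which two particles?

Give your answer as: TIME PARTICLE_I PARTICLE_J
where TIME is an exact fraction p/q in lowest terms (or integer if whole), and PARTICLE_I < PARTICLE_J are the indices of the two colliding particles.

Pair (0,1): pos 9,13 vel 1,0 -> gap=4, closing at 1/unit, collide at t=4
Pair (1,2): pos 13,17 vel 0,4 -> not approaching (rel speed -4 <= 0)
Earliest collision: t=4 between 0 and 1

Answer: 4 0 1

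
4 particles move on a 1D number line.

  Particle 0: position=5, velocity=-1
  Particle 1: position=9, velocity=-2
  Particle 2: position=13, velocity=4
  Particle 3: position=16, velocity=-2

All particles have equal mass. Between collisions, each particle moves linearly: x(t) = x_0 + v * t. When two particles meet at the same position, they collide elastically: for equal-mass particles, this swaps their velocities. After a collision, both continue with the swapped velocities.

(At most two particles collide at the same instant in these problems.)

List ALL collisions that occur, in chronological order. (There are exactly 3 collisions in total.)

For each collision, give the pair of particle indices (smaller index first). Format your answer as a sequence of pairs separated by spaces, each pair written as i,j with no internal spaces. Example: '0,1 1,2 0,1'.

Collision at t=1/2: particles 2 and 3 swap velocities; positions: p0=9/2 p1=8 p2=15 p3=15; velocities now: v0=-1 v1=-2 v2=-2 v3=4
Collision at t=4: particles 0 and 1 swap velocities; positions: p0=1 p1=1 p2=8 p3=29; velocities now: v0=-2 v1=-1 v2=-2 v3=4
Collision at t=11: particles 1 and 2 swap velocities; positions: p0=-13 p1=-6 p2=-6 p3=57; velocities now: v0=-2 v1=-2 v2=-1 v3=4

Answer: 2,3 0,1 1,2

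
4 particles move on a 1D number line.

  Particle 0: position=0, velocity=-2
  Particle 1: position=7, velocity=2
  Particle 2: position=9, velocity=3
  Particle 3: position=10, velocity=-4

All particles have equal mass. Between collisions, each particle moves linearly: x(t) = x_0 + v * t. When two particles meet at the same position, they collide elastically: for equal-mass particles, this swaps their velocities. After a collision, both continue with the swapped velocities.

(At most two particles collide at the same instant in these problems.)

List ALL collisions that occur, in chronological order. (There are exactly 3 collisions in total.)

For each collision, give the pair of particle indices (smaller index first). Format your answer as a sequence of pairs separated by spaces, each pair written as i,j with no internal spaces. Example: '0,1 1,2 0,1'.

Collision at t=1/7: particles 2 and 3 swap velocities; positions: p0=-2/7 p1=51/7 p2=66/7 p3=66/7; velocities now: v0=-2 v1=2 v2=-4 v3=3
Collision at t=1/2: particles 1 and 2 swap velocities; positions: p0=-1 p1=8 p2=8 p3=21/2; velocities now: v0=-2 v1=-4 v2=2 v3=3
Collision at t=5: particles 0 and 1 swap velocities; positions: p0=-10 p1=-10 p2=17 p3=24; velocities now: v0=-4 v1=-2 v2=2 v3=3

Answer: 2,3 1,2 0,1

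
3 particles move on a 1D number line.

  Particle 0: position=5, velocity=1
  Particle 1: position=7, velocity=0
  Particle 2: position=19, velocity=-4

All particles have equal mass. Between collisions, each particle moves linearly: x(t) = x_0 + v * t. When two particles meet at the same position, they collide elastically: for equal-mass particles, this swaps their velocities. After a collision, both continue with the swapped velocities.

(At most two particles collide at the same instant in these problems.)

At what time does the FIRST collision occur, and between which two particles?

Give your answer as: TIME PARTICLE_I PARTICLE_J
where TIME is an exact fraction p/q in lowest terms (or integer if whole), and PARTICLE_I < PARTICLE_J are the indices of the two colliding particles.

Answer: 2 0 1

Derivation:
Pair (0,1): pos 5,7 vel 1,0 -> gap=2, closing at 1/unit, collide at t=2
Pair (1,2): pos 7,19 vel 0,-4 -> gap=12, closing at 4/unit, collide at t=3
Earliest collision: t=2 between 0 and 1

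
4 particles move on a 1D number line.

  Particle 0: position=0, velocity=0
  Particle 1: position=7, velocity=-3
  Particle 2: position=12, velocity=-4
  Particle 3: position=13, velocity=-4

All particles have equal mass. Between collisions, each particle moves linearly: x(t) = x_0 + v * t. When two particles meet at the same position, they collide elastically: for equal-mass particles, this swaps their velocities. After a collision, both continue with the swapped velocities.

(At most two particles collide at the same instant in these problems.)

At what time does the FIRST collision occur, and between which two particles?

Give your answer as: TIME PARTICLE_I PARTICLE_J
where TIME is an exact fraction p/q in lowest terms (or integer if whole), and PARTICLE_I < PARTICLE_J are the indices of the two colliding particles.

Pair (0,1): pos 0,7 vel 0,-3 -> gap=7, closing at 3/unit, collide at t=7/3
Pair (1,2): pos 7,12 vel -3,-4 -> gap=5, closing at 1/unit, collide at t=5
Pair (2,3): pos 12,13 vel -4,-4 -> not approaching (rel speed 0 <= 0)
Earliest collision: t=7/3 between 0 and 1

Answer: 7/3 0 1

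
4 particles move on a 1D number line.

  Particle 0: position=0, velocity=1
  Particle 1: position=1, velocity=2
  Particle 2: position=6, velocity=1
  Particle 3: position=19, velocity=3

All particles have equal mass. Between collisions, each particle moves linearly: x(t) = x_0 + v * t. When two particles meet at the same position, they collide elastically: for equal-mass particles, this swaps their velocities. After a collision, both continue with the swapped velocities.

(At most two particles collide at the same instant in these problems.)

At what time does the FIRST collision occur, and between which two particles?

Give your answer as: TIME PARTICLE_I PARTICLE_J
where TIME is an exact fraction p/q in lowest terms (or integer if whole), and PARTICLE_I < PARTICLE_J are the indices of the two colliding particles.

Pair (0,1): pos 0,1 vel 1,2 -> not approaching (rel speed -1 <= 0)
Pair (1,2): pos 1,6 vel 2,1 -> gap=5, closing at 1/unit, collide at t=5
Pair (2,3): pos 6,19 vel 1,3 -> not approaching (rel speed -2 <= 0)
Earliest collision: t=5 between 1 and 2

Answer: 5 1 2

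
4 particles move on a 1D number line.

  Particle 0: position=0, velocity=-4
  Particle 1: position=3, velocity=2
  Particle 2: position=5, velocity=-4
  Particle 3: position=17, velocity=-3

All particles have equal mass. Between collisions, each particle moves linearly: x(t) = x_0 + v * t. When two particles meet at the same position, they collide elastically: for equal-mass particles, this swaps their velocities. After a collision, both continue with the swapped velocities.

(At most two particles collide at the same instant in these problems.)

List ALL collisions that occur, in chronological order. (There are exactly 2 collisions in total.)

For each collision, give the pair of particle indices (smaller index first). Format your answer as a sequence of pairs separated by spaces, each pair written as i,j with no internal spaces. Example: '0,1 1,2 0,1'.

Collision at t=1/3: particles 1 and 2 swap velocities; positions: p0=-4/3 p1=11/3 p2=11/3 p3=16; velocities now: v0=-4 v1=-4 v2=2 v3=-3
Collision at t=14/5: particles 2 and 3 swap velocities; positions: p0=-56/5 p1=-31/5 p2=43/5 p3=43/5; velocities now: v0=-4 v1=-4 v2=-3 v3=2

Answer: 1,2 2,3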